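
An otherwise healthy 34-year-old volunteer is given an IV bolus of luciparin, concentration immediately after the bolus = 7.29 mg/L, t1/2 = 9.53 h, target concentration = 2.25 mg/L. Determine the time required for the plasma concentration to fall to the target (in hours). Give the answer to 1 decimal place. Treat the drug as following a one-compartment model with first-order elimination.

16.2 h

k = ln2 / t½ = 0.693147 / 9.53 = 0.07273 h⁻¹
t = ln(C₀ / C) / k = ln(7.290 / 2.25) / 0.07273
  = ln(3.240) / 0.07273 = 1.176 / 0.07273 = 16.17 h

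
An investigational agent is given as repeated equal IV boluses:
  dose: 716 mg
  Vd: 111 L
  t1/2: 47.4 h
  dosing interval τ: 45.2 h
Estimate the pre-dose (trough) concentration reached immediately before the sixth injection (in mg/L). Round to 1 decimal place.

C₀ per dose = Dose / Vd = 716 / 111 = 6.450 mg/L
k = ln2 / t½ = 0.693147 / 47.4 = 0.01462 h⁻¹
Fraction remaining after one interval: r = e^(−kτ) = e^(−0.01462 × 45.2) = 0.5164
Before dose 6, 5 doses have been given (aged 1τ, 2τ, 3τ, 4τ, 5τ).
C_trough = C₀ × (r + r² + … + r^5) = C₀ × r(1−r^5)/(1−r)
        = 6.450 × 0.5164 × (1 − 0.03672) / (1 − 0.5164) = 6.635 mg/L

6.6 mg/L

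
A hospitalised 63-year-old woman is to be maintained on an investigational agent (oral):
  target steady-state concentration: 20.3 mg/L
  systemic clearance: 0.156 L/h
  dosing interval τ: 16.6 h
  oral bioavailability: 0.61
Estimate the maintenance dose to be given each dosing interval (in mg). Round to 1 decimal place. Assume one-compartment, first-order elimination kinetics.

At steady state, F × (Dose/τ) = Css × CL.
Dose = Css × CL × τ / F = 20.3 × 0.1560 × 16.6 / 0.61 = 86.18 mg

86.2 mg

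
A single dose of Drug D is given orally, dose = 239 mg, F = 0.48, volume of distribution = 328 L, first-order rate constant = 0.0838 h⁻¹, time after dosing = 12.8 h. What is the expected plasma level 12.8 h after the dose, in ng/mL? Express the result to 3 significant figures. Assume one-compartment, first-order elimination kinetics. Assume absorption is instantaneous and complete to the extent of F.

120 ng/mL

Amount reaching circulation = F × Dose = 0.48 × 239.0 = 114.7 mg
C₀ = F·Dose / Vd = 114.7 / 328 = 0.3497 mg/L
C = C₀ · e^(−k·t) = 0.3497 × e^(−0.08380 × 12.8)
  = 0.3497 × 0.3421 = 0.1196 mg/L
Convert: 0.1196 mg/L × 1000 = 119.6 ng/mL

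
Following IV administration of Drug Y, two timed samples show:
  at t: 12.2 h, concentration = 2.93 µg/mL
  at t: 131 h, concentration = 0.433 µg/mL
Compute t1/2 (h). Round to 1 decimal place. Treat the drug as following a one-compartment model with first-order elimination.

k = ln(C₁/C₂) / (t₂ − t₁) = ln(2.93/0.433) / (131 − 12.2)
  = 1.912 / 118.8 = 0.01609 h⁻¹
t½ = ln2 / k = 0.693147 / 0.01609 = 43.08 h

43.1 h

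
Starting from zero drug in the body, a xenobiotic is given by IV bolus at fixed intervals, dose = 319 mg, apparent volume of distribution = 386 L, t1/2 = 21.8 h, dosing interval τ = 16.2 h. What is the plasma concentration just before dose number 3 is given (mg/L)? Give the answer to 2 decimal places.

0.79 mg/L

C₀ per dose = Dose / Vd = 319 / 386 = 0.8264 mg/L
k = ln2 / t½ = 0.693147 / 21.8 = 0.03180 h⁻¹
Fraction remaining after one interval: r = e^(−kτ) = e^(−0.03180 × 16.2) = 0.5974
Before dose 3, 2 doses have been given (aged 1τ, 2τ).
C_trough = C₀ × (r + r²) = 0.8264 × (0.5974 + 0.3569) = 0.7886 mg/L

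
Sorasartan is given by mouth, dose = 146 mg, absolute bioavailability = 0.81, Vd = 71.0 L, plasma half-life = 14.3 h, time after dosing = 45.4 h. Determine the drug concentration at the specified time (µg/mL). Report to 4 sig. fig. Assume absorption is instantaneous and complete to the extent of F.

0.1844 µg/mL

Amount reaching circulation = F × Dose = 0.81 × 146.0 = 118.3 mg
C₀ = F·Dose / Vd = 118.3 / 71.0 = 1.666 mg/L
k = ln2 / t½ = 0.693147 / 14.3 = 0.04847 h⁻¹
C = C₀ · e^(−k·t) = 1.666 × e^(−0.04847 × 45.4)
  = 1.666 × 0.1107 = 0.1844 mg/L
(0.1844 mg/L = 0.1844 µg/mL)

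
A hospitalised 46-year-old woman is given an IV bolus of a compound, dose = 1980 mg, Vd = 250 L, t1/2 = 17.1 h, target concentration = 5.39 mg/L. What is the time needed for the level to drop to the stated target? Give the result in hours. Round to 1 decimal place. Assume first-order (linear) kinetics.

C₀ = Dose / Vd = 1980 / 250 = 7.920 mg/L
k = ln2 / t½ = 0.693147 / 17.1 = 0.04053 h⁻¹
t = ln(C₀ / C) / k = ln(7.920 / 5.39) / 0.04053
  = ln(1.469) / 0.04053 = 0.3846 / 0.04053 = 9.489 h

9.5 h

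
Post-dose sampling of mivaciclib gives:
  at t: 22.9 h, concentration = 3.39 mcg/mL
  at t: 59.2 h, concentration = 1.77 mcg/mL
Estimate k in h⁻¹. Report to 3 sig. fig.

0.0179 h⁻¹

k = ln(C₁/C₂) / (t₂ − t₁) = ln(3.39/1.77) / (59.2 − 22.9)
  = 0.6499 / 36.30 = 0.01790 h⁻¹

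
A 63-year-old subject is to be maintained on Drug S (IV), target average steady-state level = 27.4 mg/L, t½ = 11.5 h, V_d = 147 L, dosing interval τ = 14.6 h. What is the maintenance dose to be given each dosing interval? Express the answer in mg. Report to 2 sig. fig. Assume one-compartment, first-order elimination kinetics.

3500 mg

k = ln2 / t½ = 0.693147 / 11.5 = 0.06027 h⁻¹
CL = k × Vd = 0.06027 × 147 = 8.860 L/h
At steady state, Dose/τ = Css × CL.
Dose = Css × CL × τ = 27.4 × 8.860 × 14.6 = 3544 mg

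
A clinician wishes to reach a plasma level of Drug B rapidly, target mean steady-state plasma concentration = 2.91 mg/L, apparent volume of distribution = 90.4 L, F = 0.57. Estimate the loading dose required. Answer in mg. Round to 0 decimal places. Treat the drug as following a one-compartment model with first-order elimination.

LD = Css × Vd / F = 2.91 × 90.4 / 0.57 = 461.5 mg

462 mg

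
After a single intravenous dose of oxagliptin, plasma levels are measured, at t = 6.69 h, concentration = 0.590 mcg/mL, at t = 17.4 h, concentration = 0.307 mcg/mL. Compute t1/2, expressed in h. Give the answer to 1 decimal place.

11.4 h

k = ln(C₁/C₂) / (t₂ − t₁) = ln(0.590/0.307) / (17.4 − 6.69)
  = 0.6533 / 10.71 = 0.06100 h⁻¹
t½ = ln2 / k = 0.693147 / 0.06100 = 11.36 h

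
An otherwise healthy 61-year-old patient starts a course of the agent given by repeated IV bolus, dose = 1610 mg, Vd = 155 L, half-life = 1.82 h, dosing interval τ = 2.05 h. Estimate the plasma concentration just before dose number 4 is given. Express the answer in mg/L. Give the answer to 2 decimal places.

C₀ per dose = Dose / Vd = 1610 / 155 = 10.39 mg/L
k = ln2 / t½ = 0.693147 / 1.82 = 0.3809 h⁻¹
Fraction remaining after one interval: r = e^(−kτ) = e^(−0.3809 × 2.05) = 0.4580
Before dose 4, 3 doses have been given (aged 1τ, 2τ, 3τ).
C_trough = C₀ × (r + r² + … + r^3) = C₀ × r(1−r^3)/(1−r)
        = 10.39 × 0.4580 × (1 − 0.09607) / (1 − 0.4580) = 7.936 mg/L

7.94 mg/L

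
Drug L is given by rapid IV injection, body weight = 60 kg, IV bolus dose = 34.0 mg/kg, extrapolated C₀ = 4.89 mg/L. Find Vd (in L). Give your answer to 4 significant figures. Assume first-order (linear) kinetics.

417.2 L

Dose = 34.0 × 60 = 2040 mg
Vd = Dose / C₀ = 2040 / 4.89 = 417.2 L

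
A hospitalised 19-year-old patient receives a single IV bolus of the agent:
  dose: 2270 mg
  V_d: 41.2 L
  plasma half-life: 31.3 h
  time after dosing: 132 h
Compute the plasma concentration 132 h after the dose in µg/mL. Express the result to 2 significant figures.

3.0 µg/mL

C₀ = Dose / Vd = 2270 / 41.2 = 55.10 mg/L
k = ln2 / t½ = 0.693147 / 31.3 = 0.02215 h⁻¹
C = C₀ · e^(−k·t) = 55.10 × e^(−0.02215 × 132)
  = 55.10 × 0.05373 = 2.961 mg/L
(2.961 mg/L = 2.961 µg/mL)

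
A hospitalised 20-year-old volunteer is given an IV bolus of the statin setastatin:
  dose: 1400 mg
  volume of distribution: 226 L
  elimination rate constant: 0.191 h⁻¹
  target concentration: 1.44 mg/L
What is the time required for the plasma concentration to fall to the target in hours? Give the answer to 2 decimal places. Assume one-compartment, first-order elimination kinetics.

7.64 h

C₀ = Dose / Vd = 1400 / 226 = 6.195 mg/L
t = ln(C₀ / C) / k = ln(6.195 / 1.44) / 0.1910
  = ln(4.302) / 0.1910 = 1.459 / 0.1910 = 7.639 h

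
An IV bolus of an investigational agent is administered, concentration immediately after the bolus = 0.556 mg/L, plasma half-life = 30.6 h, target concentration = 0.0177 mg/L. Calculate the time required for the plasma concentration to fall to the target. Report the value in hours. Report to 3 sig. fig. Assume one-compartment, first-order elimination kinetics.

152 h

k = ln2 / t½ = 0.693147 / 30.6 = 0.02265 h⁻¹
t = ln(C₀ / C) / k = ln(0.5560 / 0.0177) / 0.02265
  = ln(31.41) / 0.02265 = 3.447 / 0.02265 = 152.2 h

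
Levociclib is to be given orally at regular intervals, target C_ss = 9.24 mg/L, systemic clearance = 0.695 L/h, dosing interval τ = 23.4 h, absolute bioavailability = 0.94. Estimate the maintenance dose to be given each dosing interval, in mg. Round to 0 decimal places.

At steady state, F × (Dose/τ) = Css × CL.
Dose = Css × CL × τ / F = 9.24 × 0.6950 × 23.4 / 0.94 = 159.9 mg

160 mg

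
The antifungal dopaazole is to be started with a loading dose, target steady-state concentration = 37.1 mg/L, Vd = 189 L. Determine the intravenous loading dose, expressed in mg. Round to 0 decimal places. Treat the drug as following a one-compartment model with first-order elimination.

LD = Css × Vd = 37.1 × 189 = 7012 mg

7012 mg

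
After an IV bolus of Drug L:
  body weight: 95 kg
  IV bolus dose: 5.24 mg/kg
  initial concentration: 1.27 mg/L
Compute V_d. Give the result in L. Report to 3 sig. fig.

392 L

Dose = 5.24 × 95 = 497.8 mg
Vd = Dose / C₀ = 497.8 / 1.27 = 392.0 L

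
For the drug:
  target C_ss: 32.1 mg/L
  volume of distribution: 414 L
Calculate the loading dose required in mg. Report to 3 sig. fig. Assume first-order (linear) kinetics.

LD = Css × Vd = 32.1 × 414 = 13290 mg

13300 mg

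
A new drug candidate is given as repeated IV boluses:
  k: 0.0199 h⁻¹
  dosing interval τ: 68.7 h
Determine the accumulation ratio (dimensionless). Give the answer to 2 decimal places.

e^(−kτ) = e^(−0.01990 × 68.7) = 0.2548
Accumulation ratio R = 1 / (1 − e^(−kτ)) = 1 / (1 − 0.2548) = 1.342

1.34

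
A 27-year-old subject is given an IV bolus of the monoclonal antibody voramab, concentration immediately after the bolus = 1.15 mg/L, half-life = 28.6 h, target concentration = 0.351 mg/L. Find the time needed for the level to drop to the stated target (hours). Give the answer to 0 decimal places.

k = ln2 / t½ = 0.693147 / 28.6 = 0.02424 h⁻¹
t = ln(C₀ / C) / k = ln(1.150 / 0.351) / 0.02424
  = ln(3.276) / 0.02424 = 1.187 / 0.02424 = 48.97 h

49 h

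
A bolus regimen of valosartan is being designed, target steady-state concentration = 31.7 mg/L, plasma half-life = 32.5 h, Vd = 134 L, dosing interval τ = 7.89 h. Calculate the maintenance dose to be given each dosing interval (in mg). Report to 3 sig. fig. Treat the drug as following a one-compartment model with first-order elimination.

715 mg

k = ln2 / t½ = 0.693147 / 32.5 = 0.02133 h⁻¹
CL = k × Vd = 0.02133 × 134 = 2.858 L/h
At steady state, Dose/τ = Css × CL.
Dose = Css × CL × τ = 31.7 × 2.858 × 7.89 = 714.8 mg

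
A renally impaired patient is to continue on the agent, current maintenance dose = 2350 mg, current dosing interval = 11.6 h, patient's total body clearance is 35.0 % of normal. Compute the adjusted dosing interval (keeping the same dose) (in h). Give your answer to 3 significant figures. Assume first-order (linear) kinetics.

To keep the same average steady-state level, dosing rate must scale with clearance.
CL ratio = 35.0 / 100 = 0.3500
New interval (same dose) = 11.6 / 0.3500 = 33.14 h

33.1 h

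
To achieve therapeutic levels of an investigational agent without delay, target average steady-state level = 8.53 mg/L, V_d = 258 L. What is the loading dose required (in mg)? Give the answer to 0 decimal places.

2201 mg

LD = Css × Vd = 8.53 × 258 = 2201 mg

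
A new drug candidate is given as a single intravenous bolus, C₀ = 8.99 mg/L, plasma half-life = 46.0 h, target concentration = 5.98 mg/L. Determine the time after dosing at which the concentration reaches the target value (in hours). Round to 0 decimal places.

k = ln2 / t½ = 0.693147 / 46.0 = 0.01507 h⁻¹
t = ln(C₀ / C) / k = ln(8.990 / 5.98) / 0.01507
  = ln(1.503) / 0.01507 = 0.4075 / 0.01507 = 27.04 h

27 h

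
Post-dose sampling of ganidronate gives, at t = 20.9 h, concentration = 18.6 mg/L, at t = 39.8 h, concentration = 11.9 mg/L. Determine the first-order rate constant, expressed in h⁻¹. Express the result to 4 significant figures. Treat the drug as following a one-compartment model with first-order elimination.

k = ln(C₁/C₂) / (t₂ − t₁) = ln(18.6/11.9) / (39.8 − 20.9)
  = 0.4466 / 18.90 = 0.02363 h⁻¹

0.02363 h⁻¹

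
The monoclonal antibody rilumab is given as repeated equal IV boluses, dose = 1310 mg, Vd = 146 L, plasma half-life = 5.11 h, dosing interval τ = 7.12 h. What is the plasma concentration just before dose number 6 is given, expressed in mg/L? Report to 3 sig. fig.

C₀ per dose = Dose / Vd = 1310 / 146 = 8.973 mg/L
k = ln2 / t½ = 0.693147 / 5.11 = 0.1356 h⁻¹
Fraction remaining after one interval: r = e^(−kτ) = e^(−0.1356 × 7.12) = 0.3808
Before dose 6, 5 doses have been given (aged 1τ, 2τ, 3τ, 4τ, 5τ).
C_trough = C₀ × (r + r² + … + r^5) = C₀ × r(1−r^5)/(1−r)
        = 8.973 × 0.3808 × (1 − 0.008007) / (1 − 0.3808) = 5.474 mg/L

5.47 mg/L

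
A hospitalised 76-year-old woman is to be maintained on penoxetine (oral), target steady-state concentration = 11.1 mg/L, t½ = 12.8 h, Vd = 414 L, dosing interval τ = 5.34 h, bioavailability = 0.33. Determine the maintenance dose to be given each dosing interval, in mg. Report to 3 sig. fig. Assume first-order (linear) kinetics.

4030 mg

k = ln2 / t½ = 0.693147 / 12.8 = 0.05415 h⁻¹
CL = k × Vd = 0.05415 × 414 = 22.42 L/h
At steady state, F × (Dose/τ) = Css × CL.
Dose = Css × CL × τ / F = 11.1 × 22.42 × 5.34 / 0.33 = 4027 mg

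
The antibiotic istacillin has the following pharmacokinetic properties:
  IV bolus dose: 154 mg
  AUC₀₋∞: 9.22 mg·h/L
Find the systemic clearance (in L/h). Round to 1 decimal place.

16.7 L/h

CL = Dose / AUC = 154 / 9.22 = 16.70 L/h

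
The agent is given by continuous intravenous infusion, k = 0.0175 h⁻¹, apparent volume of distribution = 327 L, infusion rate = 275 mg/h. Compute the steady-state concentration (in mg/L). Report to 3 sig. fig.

48.1 mg/L

CL = k × Vd = 0.01750 × 327 = 5.723 L/h
At steady state Css = R₀ / CL = 275 / 5.723 = 48.05 mg/L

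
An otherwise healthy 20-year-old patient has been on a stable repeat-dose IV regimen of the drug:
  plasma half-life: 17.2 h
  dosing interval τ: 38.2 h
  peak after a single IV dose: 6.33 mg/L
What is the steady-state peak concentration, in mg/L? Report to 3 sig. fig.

k = ln2 / t½ = 0.693147 / 17.2 = 0.04030 h⁻¹
e^(−kτ) = e^(−0.04030 × 38.2) = 0.2145
Accumulation ratio R = 1 / (1 − e^(−kτ)) = 1 / (1 − 0.2145) = 1.273
Steady-state peak = C₀ × R = 6.33 × 1.273 = 8.058 mg/L

8.06 mg/L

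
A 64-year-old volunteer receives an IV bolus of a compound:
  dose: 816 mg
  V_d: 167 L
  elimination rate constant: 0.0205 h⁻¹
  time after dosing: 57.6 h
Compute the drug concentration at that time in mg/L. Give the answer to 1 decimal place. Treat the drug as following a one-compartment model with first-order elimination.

1.5 mg/L

C₀ = Dose / Vd = 816.0 / 167 = 4.886 mg/L
C = C₀ · e^(−k·t) = 4.886 × e^(−0.02050 × 57.6)
  = 4.886 × 0.3070 = 1.500 mg/L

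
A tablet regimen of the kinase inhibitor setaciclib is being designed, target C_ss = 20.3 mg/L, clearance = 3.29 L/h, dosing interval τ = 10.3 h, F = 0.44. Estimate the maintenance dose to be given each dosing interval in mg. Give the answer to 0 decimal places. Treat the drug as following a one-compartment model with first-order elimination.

At steady state, F × (Dose/τ) = Css × CL.
Dose = Css × CL × τ / F = 20.3 × 3.290 × 10.3 / 0.44 = 1563 mg

1563 mg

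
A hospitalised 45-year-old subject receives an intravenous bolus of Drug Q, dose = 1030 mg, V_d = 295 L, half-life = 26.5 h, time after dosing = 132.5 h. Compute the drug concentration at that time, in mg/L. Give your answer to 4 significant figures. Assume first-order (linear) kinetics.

C₀ = Dose / Vd = 1030 / 295 = 3.492 mg/L
k = ln2 / t½ = 0.693147 / 26.5 = 0.02616 h⁻¹
t / t½ = 132.5 / 26.5 = 5 half-lives
C = C₀ × (1/2)^5 = 3.492 × 0.03125 = 0.1091 mg/L

0.1091 mg/L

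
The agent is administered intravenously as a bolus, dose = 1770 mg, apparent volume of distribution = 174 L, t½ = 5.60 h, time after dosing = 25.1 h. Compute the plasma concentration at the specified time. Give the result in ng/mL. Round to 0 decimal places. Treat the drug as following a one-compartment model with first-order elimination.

455 ng/mL

C₀ = Dose / Vd = 1770 / 174 = 10.17 mg/L
k = ln2 / t½ = 0.693147 / 5.60 = 0.1238 h⁻¹
C = C₀ · e^(−k·t) = 10.17 × e^(−0.1238 × 25.1)
  = 10.17 × 0.04472 = 0.4548 mg/L
Convert: 0.4548 mg/L × 1000 = 454.8 ng/mL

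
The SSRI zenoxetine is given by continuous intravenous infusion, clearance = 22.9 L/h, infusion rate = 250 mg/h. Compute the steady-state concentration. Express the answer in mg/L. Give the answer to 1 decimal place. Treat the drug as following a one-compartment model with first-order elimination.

At steady state Css = R₀ / CL = 250 / 22.90 = 10.92 mg/L

10.9 mg/L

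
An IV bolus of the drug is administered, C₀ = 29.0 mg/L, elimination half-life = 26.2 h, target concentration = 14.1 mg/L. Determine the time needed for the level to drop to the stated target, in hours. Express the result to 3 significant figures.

27.3 h

k = ln2 / t½ = 0.693147 / 26.2 = 0.02646 h⁻¹
t = ln(C₀ / C) / k = ln(29.00 / 14.1) / 0.02646
  = ln(2.057) / 0.02646 = 0.7212 / 0.02646 = 27.26 h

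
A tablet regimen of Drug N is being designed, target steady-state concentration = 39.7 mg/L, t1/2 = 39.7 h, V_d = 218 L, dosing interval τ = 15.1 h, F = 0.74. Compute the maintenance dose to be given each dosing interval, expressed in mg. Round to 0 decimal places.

3083 mg

k = ln2 / t½ = 0.693147 / 39.7 = 0.01746 h⁻¹
CL = k × Vd = 0.01746 × 218 = 3.806 L/h
At steady state, F × (Dose/τ) = Css × CL.
Dose = Css × CL × τ / F = 39.7 × 3.806 × 15.1 / 0.74 = 3083 mg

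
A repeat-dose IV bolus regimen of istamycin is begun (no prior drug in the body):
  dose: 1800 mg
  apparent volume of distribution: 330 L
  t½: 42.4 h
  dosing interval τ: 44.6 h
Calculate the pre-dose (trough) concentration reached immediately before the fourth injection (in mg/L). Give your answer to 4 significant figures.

4.512 mg/L

C₀ per dose = Dose / Vd = 1800 / 330 = 5.455 mg/L
k = ln2 / t½ = 0.693147 / 42.4 = 0.01635 h⁻¹
Fraction remaining after one interval: r = e^(−kτ) = e^(−0.01635 × 44.6) = 0.4823
Before dose 4, 3 doses have been given (aged 1τ, 2τ, 3τ).
C_trough = C₀ × (r + r² + … + r^3) = C₀ × r(1−r^3)/(1−r)
        = 5.455 × 0.4823 × (1 − 0.1122) / (1 − 0.4823) = 4.512 mg/L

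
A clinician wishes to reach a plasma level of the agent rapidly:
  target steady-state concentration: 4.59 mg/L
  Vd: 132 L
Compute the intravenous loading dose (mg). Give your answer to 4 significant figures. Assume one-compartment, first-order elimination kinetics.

LD = Css × Vd = 4.59 × 132 = 605.9 mg

605.9 mg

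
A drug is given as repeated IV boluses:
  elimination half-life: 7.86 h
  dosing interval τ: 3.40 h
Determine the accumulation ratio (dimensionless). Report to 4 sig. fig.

k = ln2 / t½ = 0.693147 / 7.86 = 0.08819 h⁻¹
e^(−kτ) = e^(−0.08819 × 3.40) = 0.7409
Accumulation ratio R = 1 / (1 − e^(−kτ)) = 1 / (1 − 0.7409) = 3.860

3.860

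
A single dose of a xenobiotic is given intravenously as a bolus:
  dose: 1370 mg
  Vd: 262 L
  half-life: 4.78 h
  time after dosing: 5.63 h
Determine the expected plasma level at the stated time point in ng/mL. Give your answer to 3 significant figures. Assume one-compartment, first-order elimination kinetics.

2310 ng/mL

C₀ = Dose / Vd = 1370 / 262 = 5.229 mg/L
k = ln2 / t½ = 0.693147 / 4.78 = 0.1450 h⁻¹
C = C₀ · e^(−k·t) = 5.229 × e^(−0.1450 × 5.63)
  = 5.229 × 0.4420 = 2.311 mg/L
Convert: 2.311 mg/L × 1000 = 2311 ng/mL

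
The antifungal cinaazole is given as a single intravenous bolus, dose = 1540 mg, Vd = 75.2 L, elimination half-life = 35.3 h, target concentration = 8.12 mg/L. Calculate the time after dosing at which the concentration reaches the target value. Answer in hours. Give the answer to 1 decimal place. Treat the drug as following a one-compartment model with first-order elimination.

47.1 h

C₀ = Dose / Vd = 1540 / 75.2 = 20.48 mg/L
k = ln2 / t½ = 0.693147 / 35.3 = 0.01964 h⁻¹
t = ln(C₀ / C) / k = ln(20.48 / 8.12) / 0.01964
  = ln(2.522) / 0.01964 = 0.9251 / 0.01964 = 47.10 h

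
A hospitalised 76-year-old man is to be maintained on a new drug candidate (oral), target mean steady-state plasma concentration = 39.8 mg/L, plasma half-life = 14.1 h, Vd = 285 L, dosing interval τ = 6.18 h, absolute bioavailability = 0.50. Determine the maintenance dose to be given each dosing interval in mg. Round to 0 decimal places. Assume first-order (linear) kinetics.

6892 mg

k = ln2 / t½ = 0.693147 / 14.1 = 0.04916 h⁻¹
CL = k × Vd = 0.04916 × 285 = 14.01 L/h
At steady state, F × (Dose/τ) = Css × CL.
Dose = Css × CL × τ / F = 39.8 × 14.01 × 6.18 / 0.50 = 6892 mg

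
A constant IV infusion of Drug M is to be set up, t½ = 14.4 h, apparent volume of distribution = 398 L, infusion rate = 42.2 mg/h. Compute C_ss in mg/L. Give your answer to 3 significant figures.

2.20 mg/L

k = ln2 / t½ = 0.693147 / 14.4 = 0.04814 h⁻¹
CL = k × Vd = 0.04814 × 398 = 19.16 L/h
At steady state Css = R₀ / CL = 42.2 / 19.16 = 2.203 mg/L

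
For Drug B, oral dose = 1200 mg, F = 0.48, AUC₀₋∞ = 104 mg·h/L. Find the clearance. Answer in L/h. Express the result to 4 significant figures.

CL = F·Dose / AUC = 0.48 × 1200 / 104 = 5.538 L/h

5.538 L/h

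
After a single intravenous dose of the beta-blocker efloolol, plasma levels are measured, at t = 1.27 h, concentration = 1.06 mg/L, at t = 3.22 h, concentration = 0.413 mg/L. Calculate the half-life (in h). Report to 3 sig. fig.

k = ln(C₁/C₂) / (t₂ − t₁) = ln(1.06/0.413) / (3.22 − 1.27)
  = 0.9426 / 1.950 = 0.4834 h⁻¹
t½ = ln2 / k = 0.693147 / 0.4834 = 1.434 h

1.43 h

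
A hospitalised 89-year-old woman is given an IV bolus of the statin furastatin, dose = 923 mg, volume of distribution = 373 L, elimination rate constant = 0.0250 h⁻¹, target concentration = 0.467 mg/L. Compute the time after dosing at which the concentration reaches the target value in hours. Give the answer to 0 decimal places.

C₀ = Dose / Vd = 923.0 / 373 = 2.475 mg/L
t = ln(C₀ / C) / k = ln(2.475 / 0.467) / 0.02500
  = ln(5.300) / 0.02500 = 1.668 / 0.02500 = 66.72 h

67 h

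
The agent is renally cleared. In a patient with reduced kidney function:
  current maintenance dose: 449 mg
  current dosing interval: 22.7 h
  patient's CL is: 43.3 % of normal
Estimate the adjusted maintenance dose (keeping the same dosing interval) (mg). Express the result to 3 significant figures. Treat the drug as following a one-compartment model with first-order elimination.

To keep the same average steady-state level, dosing rate must scale with clearance.
CL ratio = 43.3 / 100 = 0.4330
New dose (same interval) = 449 × 0.4330 = 194.4 mg

194 mg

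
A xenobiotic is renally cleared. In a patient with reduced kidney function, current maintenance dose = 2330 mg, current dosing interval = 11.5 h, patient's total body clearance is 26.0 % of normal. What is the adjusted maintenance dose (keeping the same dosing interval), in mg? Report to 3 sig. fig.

To keep the same average steady-state level, dosing rate must scale with clearance.
CL ratio = 26.0 / 100 = 0.2600
New dose (same interval) = 2330 × 0.2600 = 605.8 mg

606 mg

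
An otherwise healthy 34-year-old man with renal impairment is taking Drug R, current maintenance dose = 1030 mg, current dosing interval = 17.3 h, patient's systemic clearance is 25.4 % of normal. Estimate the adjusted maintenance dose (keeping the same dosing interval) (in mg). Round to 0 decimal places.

To keep the same average steady-state level, dosing rate must scale with clearance.
CL ratio = 25.4 / 100 = 0.2540
New dose (same interval) = 1030 × 0.2540 = 261.6 mg

262 mg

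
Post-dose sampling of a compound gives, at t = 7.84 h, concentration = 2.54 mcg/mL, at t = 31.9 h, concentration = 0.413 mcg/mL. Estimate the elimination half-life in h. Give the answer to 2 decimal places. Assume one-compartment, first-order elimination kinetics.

9.18 h

k = ln(C₁/C₂) / (t₂ − t₁) = ln(2.54/0.413) / (31.9 − 7.84)
  = 1.816 / 24.06 = 0.07548 h⁻¹
t½ = ln2 / k = 0.693147 / 0.07548 = 9.183 h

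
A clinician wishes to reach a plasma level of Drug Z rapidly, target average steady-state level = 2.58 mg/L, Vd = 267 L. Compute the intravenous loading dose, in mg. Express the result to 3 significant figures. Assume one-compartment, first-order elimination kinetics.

689 mg

LD = Css × Vd = 2.58 × 267 = 688.9 mg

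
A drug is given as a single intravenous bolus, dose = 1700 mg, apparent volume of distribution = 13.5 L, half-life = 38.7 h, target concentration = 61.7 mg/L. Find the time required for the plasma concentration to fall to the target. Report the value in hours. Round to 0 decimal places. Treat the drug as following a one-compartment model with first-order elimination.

C₀ = Dose / Vd = 1700 / 13.5 = 125.9 mg/L
k = ln2 / t½ = 0.693147 / 38.7 = 0.01791 h⁻¹
t = ln(C₀ / C) / k = ln(125.9 / 61.7) / 0.01791
  = ln(2.041) / 0.01791 = 0.7134 / 0.01791 = 39.83 h

40 h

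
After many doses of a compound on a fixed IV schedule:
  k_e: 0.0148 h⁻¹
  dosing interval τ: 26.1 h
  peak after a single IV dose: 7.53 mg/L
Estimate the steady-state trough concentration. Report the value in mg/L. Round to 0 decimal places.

e^(−kτ) = e^(−0.01480 × 26.1) = 0.6796
Accumulation ratio R = 1 / (1 − e^(−kτ)) = 1 / (1 − 0.6796) = 3.121
Steady-state trough = C₀ × R × e^(−kτ) = 7.53 × 3.121 × 0.6796 = 15.97 mg/L

16 mg/L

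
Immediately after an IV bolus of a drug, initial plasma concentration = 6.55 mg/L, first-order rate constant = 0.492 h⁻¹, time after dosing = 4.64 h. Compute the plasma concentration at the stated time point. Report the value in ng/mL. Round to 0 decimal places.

668 ng/mL

C = C₀ · e^(−k·t) = 6.550 × e^(−0.4920 × 4.64)
  = 6.550 × 0.1020 = 0.6681 mg/L
Convert: 0.6681 mg/L × 1000 = 668.1 ng/mL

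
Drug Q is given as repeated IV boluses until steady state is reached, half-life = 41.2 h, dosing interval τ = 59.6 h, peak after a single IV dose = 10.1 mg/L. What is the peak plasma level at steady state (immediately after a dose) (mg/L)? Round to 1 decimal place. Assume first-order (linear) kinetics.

16.0 mg/L

k = ln2 / t½ = 0.693147 / 41.2 = 0.01682 h⁻¹
e^(−kτ) = e^(−0.01682 × 59.6) = 0.3670
Accumulation ratio R = 1 / (1 − e^(−kτ)) = 1 / (1 − 0.3670) = 1.580
Steady-state peak = C₀ × R = 10.1 × 1.580 = 15.96 mg/L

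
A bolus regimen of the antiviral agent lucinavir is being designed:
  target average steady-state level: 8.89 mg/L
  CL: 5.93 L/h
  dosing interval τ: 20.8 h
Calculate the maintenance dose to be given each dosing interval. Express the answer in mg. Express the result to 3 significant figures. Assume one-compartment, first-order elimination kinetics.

1100 mg

At steady state, Dose/τ = Css × CL.
Dose = Css × CL × τ = 8.89 × 5.930 × 20.8 = 1097 mg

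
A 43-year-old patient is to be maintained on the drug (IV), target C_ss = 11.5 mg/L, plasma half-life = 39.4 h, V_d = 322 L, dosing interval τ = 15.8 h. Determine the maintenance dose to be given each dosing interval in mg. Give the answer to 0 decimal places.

1029 mg

k = ln2 / t½ = 0.693147 / 39.4 = 0.01759 h⁻¹
CL = k × Vd = 0.01759 × 322 = 5.664 L/h
At steady state, Dose/τ = Css × CL.
Dose = Css × CL × τ = 11.5 × 5.664 × 15.8 = 1029 mg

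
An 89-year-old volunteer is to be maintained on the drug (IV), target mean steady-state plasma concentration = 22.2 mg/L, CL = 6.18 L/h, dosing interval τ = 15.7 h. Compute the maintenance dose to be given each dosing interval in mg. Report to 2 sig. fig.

At steady state, Dose/τ = Css × CL.
Dose = Css × CL × τ = 22.2 × 6.180 × 15.7 = 2154 mg

2200 mg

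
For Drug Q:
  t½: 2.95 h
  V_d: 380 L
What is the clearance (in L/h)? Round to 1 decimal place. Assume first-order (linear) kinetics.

89.3 L/h

k = ln2 / t½ = 0.693147 / 2.95 = 0.2350 h⁻¹
CL = k × Vd = 0.2350 × 380 = 89.30 L/h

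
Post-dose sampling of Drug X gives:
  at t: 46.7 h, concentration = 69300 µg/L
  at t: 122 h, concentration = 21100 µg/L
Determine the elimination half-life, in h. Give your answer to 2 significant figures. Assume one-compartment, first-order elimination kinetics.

44 h

k = ln(C₁/C₂) / (t₂ − t₁) = ln(69300/21100) / (122 − 46.7)
  = 1.189 / 75.30 = 0.01579 h⁻¹
t½ = ln2 / k = 0.693147 / 0.01579 = 43.90 h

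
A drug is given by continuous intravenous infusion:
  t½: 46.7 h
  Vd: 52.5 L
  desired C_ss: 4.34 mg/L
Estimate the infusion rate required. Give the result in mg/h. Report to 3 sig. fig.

3.38 mg/h

k = ln2 / t½ = 0.693147 / 46.7 = 0.01484 h⁻¹
CL = k × Vd = 0.01484 × 52.5 = 0.7791 L/h
At steady state, infusion rate R₀ = Css × CL = 4.34 × 0.7791 = 3.381 mg/h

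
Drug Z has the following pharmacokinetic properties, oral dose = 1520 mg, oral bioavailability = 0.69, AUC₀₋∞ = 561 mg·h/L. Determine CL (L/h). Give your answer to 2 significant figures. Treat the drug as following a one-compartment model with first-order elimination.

1.9 L/h

CL = F·Dose / AUC = 0.69 × 1520 / 561 = 1.870 L/h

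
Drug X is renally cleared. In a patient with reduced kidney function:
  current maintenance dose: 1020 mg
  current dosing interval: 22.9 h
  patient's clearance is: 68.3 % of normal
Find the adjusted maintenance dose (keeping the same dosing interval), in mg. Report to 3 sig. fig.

697 mg

To keep the same average steady-state level, dosing rate must scale with clearance.
CL ratio = 68.3 / 100 = 0.6830
New dose (same interval) = 1020 × 0.6830 = 696.7 mg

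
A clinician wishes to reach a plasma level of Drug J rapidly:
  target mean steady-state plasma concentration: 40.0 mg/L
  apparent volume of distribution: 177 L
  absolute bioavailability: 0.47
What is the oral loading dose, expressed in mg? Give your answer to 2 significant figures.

LD = Css × Vd / F = 40.0 × 177 / 0.47 = 15060 mg

15000 mg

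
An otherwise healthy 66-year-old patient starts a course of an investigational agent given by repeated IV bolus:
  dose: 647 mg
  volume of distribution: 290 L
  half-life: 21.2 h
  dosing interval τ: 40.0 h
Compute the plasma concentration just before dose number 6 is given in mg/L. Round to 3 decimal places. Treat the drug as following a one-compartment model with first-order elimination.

0.826 mg/L

C₀ per dose = Dose / Vd = 647 / 290 = 2.231 mg/L
k = ln2 / t½ = 0.693147 / 21.2 = 0.03270 h⁻¹
Fraction remaining after one interval: r = e^(−kτ) = e^(−0.03270 × 40.0) = 0.2704
Before dose 6, 5 doses have been given (aged 1τ, 2τ, 3τ, 4τ, 5τ).
C_trough = C₀ × (r + r² + … + r^5) = C₀ × r(1−r^5)/(1−r)
        = 2.231 × 0.2704 × (1 − 0.001446) / (1 − 0.2704) = 0.8256 mg/L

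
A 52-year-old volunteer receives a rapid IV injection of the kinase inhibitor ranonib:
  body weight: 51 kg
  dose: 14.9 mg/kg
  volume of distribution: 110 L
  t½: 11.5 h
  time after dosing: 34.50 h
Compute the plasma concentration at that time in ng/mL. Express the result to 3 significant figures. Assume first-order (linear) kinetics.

Total dose = 14.9 × 51 = 759.9 mg
C₀ = Dose / Vd = 759.9 / 110 = 6.908 mg/L
k = ln2 / t½ = 0.693147 / 11.5 = 0.06027 h⁻¹
t / t½ = 34.50 / 11.5 = 3 half-lives
C = C₀ × (1/2)^3 = 6.908 × 0.1250 = 0.8635 mg/L
Convert: 0.8635 mg/L × 1000 = 863.5 ng/mL

864 ng/mL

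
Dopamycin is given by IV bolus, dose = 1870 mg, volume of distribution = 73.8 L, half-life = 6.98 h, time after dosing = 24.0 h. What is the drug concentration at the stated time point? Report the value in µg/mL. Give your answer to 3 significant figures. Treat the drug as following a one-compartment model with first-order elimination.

C₀ = Dose / Vd = 1870 / 73.8 = 25.34 mg/L
k = ln2 / t½ = 0.693147 / 6.98 = 0.09930 h⁻¹
C = C₀ · e^(−k·t) = 25.34 × e^(−0.09930 × 24.0)
  = 25.34 × 0.09225 = 2.338 mg/L
(2.338 mg/L = 2.338 µg/mL)

2.34 µg/mL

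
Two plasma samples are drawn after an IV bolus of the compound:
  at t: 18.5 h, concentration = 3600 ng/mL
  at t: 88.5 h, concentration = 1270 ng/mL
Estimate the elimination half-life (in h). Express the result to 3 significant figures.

46.6 h

k = ln(C₁/C₂) / (t₂ − t₁) = ln(3600/1270) / (88.5 − 18.5)
  = 1.042 / 70.00 = 0.01489 h⁻¹
t½ = ln2 / k = 0.693147 / 0.01489 = 46.55 h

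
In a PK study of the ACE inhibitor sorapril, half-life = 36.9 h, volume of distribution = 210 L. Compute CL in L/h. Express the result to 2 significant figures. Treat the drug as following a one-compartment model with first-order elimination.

3.9 L/h

k = ln2 / t½ = 0.693147 / 36.9 = 0.01878 h⁻¹
CL = k × Vd = 0.01878 × 210 = 3.944 L/h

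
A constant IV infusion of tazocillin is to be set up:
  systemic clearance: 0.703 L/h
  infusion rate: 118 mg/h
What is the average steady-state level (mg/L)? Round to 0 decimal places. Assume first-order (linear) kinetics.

At steady state Css = R₀ / CL = 118 / 0.7030 = 167.9 mg/L

168 mg/L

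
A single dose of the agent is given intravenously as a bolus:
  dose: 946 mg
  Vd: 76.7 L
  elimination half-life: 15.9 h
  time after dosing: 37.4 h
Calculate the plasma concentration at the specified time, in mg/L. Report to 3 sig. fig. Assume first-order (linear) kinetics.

2.42 mg/L

C₀ = Dose / Vd = 946.0 / 76.7 = 12.33 mg/L
k = ln2 / t½ = 0.693147 / 15.9 = 0.04359 h⁻¹
C = C₀ · e^(−k·t) = 12.33 × e^(−0.04359 × 37.4)
  = 12.33 × 0.1959 = 2.415 mg/L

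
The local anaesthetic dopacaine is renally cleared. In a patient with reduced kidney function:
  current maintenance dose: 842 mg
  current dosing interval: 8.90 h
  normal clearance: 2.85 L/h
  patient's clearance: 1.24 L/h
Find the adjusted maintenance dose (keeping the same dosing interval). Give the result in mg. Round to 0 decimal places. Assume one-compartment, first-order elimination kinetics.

366 mg

To keep the same average steady-state level, dosing rate must scale with clearance.
CL ratio = 1.24 / 2.85 = 0.4351
New dose (same interval) = 842 × 0.4351 = 366.4 mg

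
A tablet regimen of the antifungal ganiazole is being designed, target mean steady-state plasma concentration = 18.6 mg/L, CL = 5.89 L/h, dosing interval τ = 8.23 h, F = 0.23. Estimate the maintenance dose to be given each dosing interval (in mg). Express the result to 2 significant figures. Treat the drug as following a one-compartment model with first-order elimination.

At steady state, F × (Dose/τ) = Css × CL.
Dose = Css × CL × τ / F = 18.6 × 5.890 × 8.23 / 0.23 = 3920 mg

3900 mg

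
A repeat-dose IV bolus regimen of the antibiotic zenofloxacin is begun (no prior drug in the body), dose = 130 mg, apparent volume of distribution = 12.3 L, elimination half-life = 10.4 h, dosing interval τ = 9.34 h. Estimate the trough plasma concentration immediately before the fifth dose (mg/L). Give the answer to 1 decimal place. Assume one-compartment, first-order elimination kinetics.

C₀ per dose = Dose / Vd = 130 / 12.3 = 10.57 mg/L
k = ln2 / t½ = 0.693147 / 10.4 = 0.06665 h⁻¹
Fraction remaining after one interval: r = e^(−kτ) = e^(−0.06665 × 9.34) = 0.5366
Before dose 5, 4 doses have been given (aged 1τ, 2τ, 3τ, 4τ).
C_trough = C₀ × (r + r² + … + r^4) = C₀ × r(1−r^4)/(1−r)
        = 10.57 × 0.5366 × (1 − 0.08291) / (1 − 0.5366) = 11.22 mg/L

11.2 mg/L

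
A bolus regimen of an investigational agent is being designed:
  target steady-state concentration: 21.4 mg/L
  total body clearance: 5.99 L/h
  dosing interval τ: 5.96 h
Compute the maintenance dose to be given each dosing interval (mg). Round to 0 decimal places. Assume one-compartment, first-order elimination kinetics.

764 mg

At steady state, Dose/τ = Css × CL.
Dose = Css × CL × τ = 21.4 × 5.990 × 5.96 = 764.0 mg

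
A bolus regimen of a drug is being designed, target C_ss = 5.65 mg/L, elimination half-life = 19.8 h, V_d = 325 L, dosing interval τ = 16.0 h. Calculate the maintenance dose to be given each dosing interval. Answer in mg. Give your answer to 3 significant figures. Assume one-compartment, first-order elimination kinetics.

k = ln2 / t½ = 0.693147 / 19.8 = 0.03501 h⁻¹
CL = k × Vd = 0.03501 × 325 = 11.38 L/h
At steady state, Dose/τ = Css × CL.
Dose = Css × CL × τ = 5.65 × 11.38 × 16.0 = 1029 mg

1030 mg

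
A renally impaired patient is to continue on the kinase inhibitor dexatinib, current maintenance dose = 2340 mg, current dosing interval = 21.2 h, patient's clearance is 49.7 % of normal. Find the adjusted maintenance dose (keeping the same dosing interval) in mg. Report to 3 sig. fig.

To keep the same average steady-state level, dosing rate must scale with clearance.
CL ratio = 49.7 / 100 = 0.4970
New dose (same interval) = 2340 × 0.4970 = 1163 mg

1160 mg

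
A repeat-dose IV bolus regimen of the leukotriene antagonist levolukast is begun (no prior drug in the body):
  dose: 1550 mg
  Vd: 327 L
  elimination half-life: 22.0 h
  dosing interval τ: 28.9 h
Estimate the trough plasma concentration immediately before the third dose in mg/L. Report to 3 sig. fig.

C₀ per dose = Dose / Vd = 1550 / 327 = 4.740 mg/L
k = ln2 / t½ = 0.693147 / 22.0 = 0.03151 h⁻¹
Fraction remaining after one interval: r = e^(−kτ) = e^(−0.03151 × 28.9) = 0.4023
Before dose 3, 2 doses have been given (aged 1τ, 2τ).
C_trough = C₀ × (r + r²) = 4.740 × (0.4023 + 0.1618) = 2.674 mg/L

2.67 mg/L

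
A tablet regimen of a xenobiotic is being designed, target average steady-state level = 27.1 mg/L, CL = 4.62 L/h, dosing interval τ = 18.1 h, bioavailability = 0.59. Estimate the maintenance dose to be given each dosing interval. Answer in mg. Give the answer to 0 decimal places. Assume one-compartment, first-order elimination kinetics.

At steady state, F × (Dose/τ) = Css × CL.
Dose = Css × CL × τ / F = 27.1 × 4.620 × 18.1 / 0.59 = 3841 mg

3841 mg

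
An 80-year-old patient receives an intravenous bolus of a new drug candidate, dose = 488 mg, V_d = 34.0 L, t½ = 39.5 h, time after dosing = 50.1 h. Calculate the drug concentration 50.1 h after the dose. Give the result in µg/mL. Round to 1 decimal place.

C₀ = Dose / Vd = 488.0 / 34.0 = 14.35 mg/L
k = ln2 / t½ = 0.693147 / 39.5 = 0.01755 h⁻¹
C = C₀ · e^(−k·t) = 14.35 × e^(−0.01755 × 50.1)
  = 14.35 × 0.4151 = 5.957 mg/L
(5.957 mg/L = 5.957 µg/mL)

6.0 µg/mL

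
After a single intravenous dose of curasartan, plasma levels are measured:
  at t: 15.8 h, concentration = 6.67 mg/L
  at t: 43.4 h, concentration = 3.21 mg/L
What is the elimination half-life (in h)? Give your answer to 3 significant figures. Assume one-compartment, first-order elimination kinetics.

k = ln(C₁/C₂) / (t₂ − t₁) = ln(6.67/3.21) / (43.4 − 15.8)
  = 0.7313 / 27.60 = 0.02650 h⁻¹
t½ = ln2 / k = 0.693147 / 0.02650 = 26.16 h

26.2 h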